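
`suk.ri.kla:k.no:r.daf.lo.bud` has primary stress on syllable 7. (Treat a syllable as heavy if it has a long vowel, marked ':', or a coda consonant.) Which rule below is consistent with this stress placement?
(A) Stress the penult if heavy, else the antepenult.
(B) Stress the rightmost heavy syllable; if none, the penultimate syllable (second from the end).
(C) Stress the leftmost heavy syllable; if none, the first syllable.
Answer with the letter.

Rule A → syllable 5 (observed: 7).
Rule B → syllable 7 ✓.
Rule C → syllable 1 (observed: 7).

B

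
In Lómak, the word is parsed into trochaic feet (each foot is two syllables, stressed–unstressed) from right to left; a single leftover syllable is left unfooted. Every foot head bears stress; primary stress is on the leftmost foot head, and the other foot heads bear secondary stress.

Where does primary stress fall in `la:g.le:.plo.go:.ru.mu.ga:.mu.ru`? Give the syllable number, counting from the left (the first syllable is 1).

2

Parse right to left into trochaic (ˈσσ) feet: la:g (ˈle:.plo) (ˈgo:.ru) (ˈmu.ga:) (ˈmu.ru). Syllable 1 is left unfooted.
Foot heads (stressed positions): 2, 4, 6, 8.
End Rule Leftmost: primary stress on the leftmost head = syllable 2.
Primary stress: syllable 2 → la:g.ˈle:.plo.go:.ru.mu.ga:.mu.ru.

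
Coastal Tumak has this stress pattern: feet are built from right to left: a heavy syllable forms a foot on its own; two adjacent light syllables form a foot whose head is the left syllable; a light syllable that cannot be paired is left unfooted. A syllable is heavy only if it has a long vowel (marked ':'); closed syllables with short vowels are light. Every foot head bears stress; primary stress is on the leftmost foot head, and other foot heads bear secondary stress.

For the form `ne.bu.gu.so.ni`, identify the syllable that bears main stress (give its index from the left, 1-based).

Weights: 1 ne L, 2 bu L, 3 gu L, 4 so L, 5 ni L.
Parse right to left (heavy = foot alone; LL = one foot; stranded L unfooted): ne (ˈbu.gu) (ˈso.ni).
Foot heads: 2, 4.
Primary stress on the leftmost head = syllable 2.
Primary stress: syllable 2 → ne.ˈbu.gu.so.ni.

2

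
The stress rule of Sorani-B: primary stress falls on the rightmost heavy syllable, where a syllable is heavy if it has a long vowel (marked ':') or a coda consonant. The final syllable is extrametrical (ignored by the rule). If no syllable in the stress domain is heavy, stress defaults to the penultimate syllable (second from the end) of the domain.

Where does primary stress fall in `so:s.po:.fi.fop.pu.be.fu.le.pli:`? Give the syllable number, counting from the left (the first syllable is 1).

The final syllable (9, pli:) is extrametrical; the stress domain is syllables 1–8.
Weights: 1 so:s H, 2 po: H, 3 fi L, 4 fop H, 5 pu L, 6 be L, 7 fu L, 8 le L.
Heavy syllables in the domain: 1, 2, 4. The rightmost is syllable 4 (fop).
Primary stress: syllable 4 → so:s.po:.fi.ˈfop.pu.be.fu.le.pli:.

4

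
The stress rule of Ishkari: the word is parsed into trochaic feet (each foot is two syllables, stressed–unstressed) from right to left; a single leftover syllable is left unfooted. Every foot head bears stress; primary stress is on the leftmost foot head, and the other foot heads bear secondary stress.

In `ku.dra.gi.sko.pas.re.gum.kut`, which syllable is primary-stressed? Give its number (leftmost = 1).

1

Parse right to left into trochaic (ˈσσ) feet: (ˈku.dra) (ˈgi.sko) (ˈpas.re) (ˈgum.kut).
Foot heads (stressed positions): 1, 3, 5, 7.
End Rule Leftmost: primary stress on the leftmost head = syllable 1.
Primary stress: syllable 1 → ˈku.dra.gi.sko.pas.re.gum.kut.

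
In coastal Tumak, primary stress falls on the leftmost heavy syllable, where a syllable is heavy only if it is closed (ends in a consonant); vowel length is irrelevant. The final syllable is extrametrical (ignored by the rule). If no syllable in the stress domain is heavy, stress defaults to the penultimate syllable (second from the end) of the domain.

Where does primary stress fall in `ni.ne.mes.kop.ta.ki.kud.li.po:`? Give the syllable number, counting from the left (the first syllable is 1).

The final syllable (9, po:) is extrametrical; the stress domain is syllables 1–8.
Weights: 1 ni L, 2 ne L, 3 mes H, 4 kop H, 5 ta L, 6 ki L, 7 kud H, 8 li L.
Heavy syllables in the domain: 3, 4, 7. The leftmost is syllable 3 (mes).
Primary stress: syllable 3 → ni.ne.ˈmes.kop.ta.ki.kud.li.po:.

3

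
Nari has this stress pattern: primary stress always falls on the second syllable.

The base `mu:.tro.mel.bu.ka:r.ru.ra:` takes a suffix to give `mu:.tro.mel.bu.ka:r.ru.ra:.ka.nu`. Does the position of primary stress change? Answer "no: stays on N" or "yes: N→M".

no: stays on 2

Base `mu:.tro.mel.bu.ka:r.ru.ra:` (7 syllables):
  The word has 7 syllables; the second syllable is syllable 2 (tro).
  → primary stress on syllable 2.
Suffixed `mu:.tro.mel.bu.ka:r.ru.ra:.ka.nu` (9 syllables):
  The word has 9 syllables; the second syllable is syllable 2 (tro).
  → primary stress on syllable 2.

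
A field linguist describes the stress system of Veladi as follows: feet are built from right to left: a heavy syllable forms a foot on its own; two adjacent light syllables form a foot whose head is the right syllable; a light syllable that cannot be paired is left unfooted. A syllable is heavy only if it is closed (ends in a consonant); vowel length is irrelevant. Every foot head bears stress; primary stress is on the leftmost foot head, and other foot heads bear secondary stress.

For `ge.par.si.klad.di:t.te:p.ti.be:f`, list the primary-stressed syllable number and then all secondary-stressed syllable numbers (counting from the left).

primary 2, secondary 4, 5, 6, 8

Weights: 1 ge L, 2 par H, 3 si L, 4 klad H, 5 di:t H, 6 te:p H, 7 ti L, 8 be:f H.
Parse right to left (heavy = foot alone; LL = one foot; stranded L unfooted): ge (ˈpar) si (ˈklad) (ˈdi:t) (ˈte:p) ti (ˈbe:f).
Foot heads: 2, 4, 5, 6, 8.
Primary stress on the leftmost head = syllable 2.
Secondary stress on 4, 5, 6, 8: ge.ˈpar.si.ˌklad.ˌdi:t.ˌte:p.ti.ˌbe:f.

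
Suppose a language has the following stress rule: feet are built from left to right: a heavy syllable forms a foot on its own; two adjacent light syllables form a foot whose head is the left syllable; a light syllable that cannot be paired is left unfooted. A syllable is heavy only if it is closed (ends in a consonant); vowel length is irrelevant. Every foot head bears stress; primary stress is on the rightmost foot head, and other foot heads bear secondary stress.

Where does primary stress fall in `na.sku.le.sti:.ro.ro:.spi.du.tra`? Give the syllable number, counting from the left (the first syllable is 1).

Weights: 1 na L, 2 sku L, 3 le L, 4 sti: L, 5 ro L, 6 ro: L, 7 spi L, 8 du L, 9 tra L.
Parse left to right (heavy = foot alone; LL = one foot; stranded L unfooted): (ˈna.sku) (ˈle.sti:) (ˈro.ro:) (ˈspi.du) tra.
Foot heads: 1, 3, 5, 7.
Primary stress on the rightmost head = syllable 7.
Primary stress: syllable 7 → na.sku.le.sti:.ro.ro:.ˈspi.du.tra.

7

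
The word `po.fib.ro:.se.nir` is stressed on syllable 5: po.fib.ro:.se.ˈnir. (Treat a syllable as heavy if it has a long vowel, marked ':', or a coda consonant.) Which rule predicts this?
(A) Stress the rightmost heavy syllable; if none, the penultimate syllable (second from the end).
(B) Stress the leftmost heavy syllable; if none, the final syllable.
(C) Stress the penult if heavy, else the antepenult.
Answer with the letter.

A

Rule A → syllable 5 ✓.
Rule B → syllable 2 (observed: 5).
Rule C → syllable 3 (observed: 5).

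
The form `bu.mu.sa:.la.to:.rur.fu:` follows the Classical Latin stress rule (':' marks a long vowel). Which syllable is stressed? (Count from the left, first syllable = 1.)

Classical Latin: stress the penult if heavy (long vowel or closed), else the antepenult.
Weights: 5 to: H, 6 rur H, 7 fu: H.
The penult (syllable 6, rur) is heavy, so it takes stress.
Stress on syllable 6: bu.mu.sa:.la.to:.ˈrur.fu:.

6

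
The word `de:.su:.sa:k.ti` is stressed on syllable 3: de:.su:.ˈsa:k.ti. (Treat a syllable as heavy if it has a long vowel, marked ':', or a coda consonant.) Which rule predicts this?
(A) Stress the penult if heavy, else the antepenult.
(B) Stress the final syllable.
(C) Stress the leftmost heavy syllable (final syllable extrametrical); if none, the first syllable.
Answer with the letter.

A

Rule A → syllable 3 ✓.
Rule B → syllable 4 (observed: 3).
Rule C → syllable 1 (observed: 3).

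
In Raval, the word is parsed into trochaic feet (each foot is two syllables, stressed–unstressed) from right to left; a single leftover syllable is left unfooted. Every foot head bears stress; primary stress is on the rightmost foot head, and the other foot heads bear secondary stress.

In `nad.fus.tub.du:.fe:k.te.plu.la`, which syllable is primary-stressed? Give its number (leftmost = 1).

Parse right to left into trochaic (ˈσσ) feet: (ˈnad.fus) (ˈtub.du:) (ˈfe:k.te) (ˈplu.la).
Foot heads (stressed positions): 1, 3, 5, 7.
End Rule Rightmost: primary stress on the rightmost head = syllable 7.
Primary stress: syllable 7 → nad.fus.tub.du:.fe:k.te.ˈplu.la.

7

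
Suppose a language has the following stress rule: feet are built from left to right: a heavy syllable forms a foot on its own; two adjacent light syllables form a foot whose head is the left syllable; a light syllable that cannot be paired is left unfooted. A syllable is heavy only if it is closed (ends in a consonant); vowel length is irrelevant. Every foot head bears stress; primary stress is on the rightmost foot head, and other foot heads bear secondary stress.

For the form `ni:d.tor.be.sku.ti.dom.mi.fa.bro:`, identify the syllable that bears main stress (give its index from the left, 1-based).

Weights: 1 ni:d H, 2 tor H, 3 be L, 4 sku L, 5 ti L, 6 dom H, 7 mi L, 8 fa L, 9 bro: L.
Parse left to right (heavy = foot alone; LL = one foot; stranded L unfooted): (ˈni:d) (ˈtor) (ˈbe.sku) ti (ˈdom) (ˈmi.fa) bro:.
Foot heads: 1, 2, 3, 6, 7.
Primary stress on the rightmost head = syllable 7.
Primary stress: syllable 7 → ni:d.tor.be.sku.ti.dom.ˈmi.fa.bro:.

7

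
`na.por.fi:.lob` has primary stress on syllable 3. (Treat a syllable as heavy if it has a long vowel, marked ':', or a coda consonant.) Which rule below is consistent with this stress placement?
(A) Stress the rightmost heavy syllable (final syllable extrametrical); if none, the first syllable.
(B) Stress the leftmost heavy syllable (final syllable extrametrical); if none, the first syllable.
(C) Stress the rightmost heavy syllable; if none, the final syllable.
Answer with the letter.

Rule A → syllable 3 ✓.
Rule B → syllable 2 (observed: 3).
Rule C → syllable 4 (observed: 3).

A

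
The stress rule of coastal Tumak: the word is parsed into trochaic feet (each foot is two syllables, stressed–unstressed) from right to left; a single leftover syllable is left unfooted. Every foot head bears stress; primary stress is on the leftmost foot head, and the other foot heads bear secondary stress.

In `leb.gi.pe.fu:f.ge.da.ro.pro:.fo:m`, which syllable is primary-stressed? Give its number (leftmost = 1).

Parse right to left into trochaic (ˈσσ) feet: leb (ˈgi.pe) (ˈfu:f.ge) (ˈda.ro) (ˈpro:.fo:m). Syllable 1 is left unfooted.
Foot heads (stressed positions): 2, 4, 6, 8.
End Rule Leftmost: primary stress on the leftmost head = syllable 2.
Primary stress: syllable 2 → leb.ˈgi.pe.fu:f.ge.da.ro.pro:.fo:m.

2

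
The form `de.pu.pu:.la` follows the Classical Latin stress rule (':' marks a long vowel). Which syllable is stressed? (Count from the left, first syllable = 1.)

3

Classical Latin: stress the penult if heavy (long vowel or closed), else the antepenult.
Weights: 2 pu L, 3 pu: H, 4 la L.
The penult (syllable 3, pu:) is heavy, so it takes stress.
Stress on syllable 3: de.pu.ˈpu:.la.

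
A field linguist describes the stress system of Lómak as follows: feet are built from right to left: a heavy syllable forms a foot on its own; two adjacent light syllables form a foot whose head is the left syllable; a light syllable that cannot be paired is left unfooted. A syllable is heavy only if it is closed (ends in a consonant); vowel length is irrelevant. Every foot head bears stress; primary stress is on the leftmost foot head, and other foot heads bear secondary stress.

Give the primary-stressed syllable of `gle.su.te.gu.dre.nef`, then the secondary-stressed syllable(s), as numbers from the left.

primary 2, secondary 4, 6

Weights: 1 gle L, 2 su L, 3 te L, 4 gu L, 5 dre L, 6 nef H.
Parse right to left (heavy = foot alone; LL = one foot; stranded L unfooted): gle (ˈsu.te) (ˈgu.dre) (ˈnef).
Foot heads: 2, 4, 6.
Primary stress on the leftmost head = syllable 2.
Secondary stress on 4, 6: gle.ˈsu.te.ˌgu.dre.ˌnef.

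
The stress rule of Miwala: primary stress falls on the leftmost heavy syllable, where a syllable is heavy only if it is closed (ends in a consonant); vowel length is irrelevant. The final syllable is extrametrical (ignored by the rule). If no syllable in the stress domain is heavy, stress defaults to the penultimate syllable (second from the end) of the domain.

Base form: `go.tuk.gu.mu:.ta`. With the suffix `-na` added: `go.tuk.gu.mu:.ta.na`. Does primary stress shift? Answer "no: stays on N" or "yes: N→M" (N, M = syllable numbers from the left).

no: stays on 2

Base `go.tuk.gu.mu:.ta` (5 syllables):
  The final syllable (5, ta) is extrametrical; the stress domain is syllables 1–4.
  Weights: 1 go L, 2 tuk H, 3 gu L, 4 mu: L.
  Heavy syllables in the domain: 2. The leftmost is syllable 2 (tuk).
  → primary stress on syllable 2.
Suffixed `go.tuk.gu.mu:.ta.na` (6 syllables):
  The final syllable (6, na) is extrametrical; the stress domain is syllables 1–5.
  Weights: 1 go L, 2 tuk H, 3 gu L, 4 mu: L, 5 ta L.
  Heavy syllables in the domain: 2. The leftmost is syllable 2 (tuk).
  → primary stress on syllable 2.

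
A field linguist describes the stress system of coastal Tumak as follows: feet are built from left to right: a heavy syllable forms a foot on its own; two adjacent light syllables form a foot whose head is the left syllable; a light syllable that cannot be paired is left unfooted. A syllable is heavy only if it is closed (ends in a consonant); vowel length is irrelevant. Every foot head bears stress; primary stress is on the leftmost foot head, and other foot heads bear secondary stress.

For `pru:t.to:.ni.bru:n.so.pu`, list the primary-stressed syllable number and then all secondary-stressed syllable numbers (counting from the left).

primary 1, secondary 2, 4, 5

Weights: 1 pru:t H, 2 to: L, 3 ni L, 4 bru:n H, 5 so L, 6 pu L.
Parse left to right (heavy = foot alone; LL = one foot; stranded L unfooted): (ˈpru:t) (ˈto:.ni) (ˈbru:n) (ˈso.pu).
Foot heads: 1, 2, 4, 5.
Primary stress on the leftmost head = syllable 1.
Secondary stress on 2, 4, 5: ˈpru:t.ˌto:.ni.ˌbru:n.ˌso.pu.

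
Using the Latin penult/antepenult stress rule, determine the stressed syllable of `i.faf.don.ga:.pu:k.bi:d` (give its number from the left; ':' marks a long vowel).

Classical Latin: stress the penult if heavy (long vowel or closed), else the antepenult.
Weights: 4 ga: H, 5 pu:k H, 6 bi:d H.
The penult (syllable 5, pu:k) is heavy, so it takes stress.
Stress on syllable 5: i.faf.don.ga:.ˈpu:k.bi:d.

5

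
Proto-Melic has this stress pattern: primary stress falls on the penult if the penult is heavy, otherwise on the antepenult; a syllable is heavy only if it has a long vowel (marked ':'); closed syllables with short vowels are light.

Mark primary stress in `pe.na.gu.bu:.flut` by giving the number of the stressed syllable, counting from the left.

4

Weights: 3 gu L, 4 bu: H, 5 flut L.
The penult (syllable 4, bu:) is heavy, so it takes stress.
Primary stress: syllable 4 → pe.na.gu.ˈbu:.flut.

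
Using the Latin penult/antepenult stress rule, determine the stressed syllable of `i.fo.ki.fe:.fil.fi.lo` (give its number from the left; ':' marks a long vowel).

Classical Latin: stress the penult if heavy (long vowel or closed), else the antepenult.
Weights: 5 fil H, 6 fi L, 7 lo L.
The penult (syllable 6, fi) is light, so stress falls on the antepenult (syllable 5, fil).
Stress on syllable 5: i.fo.ki.fe:.ˈfil.fi.lo.

5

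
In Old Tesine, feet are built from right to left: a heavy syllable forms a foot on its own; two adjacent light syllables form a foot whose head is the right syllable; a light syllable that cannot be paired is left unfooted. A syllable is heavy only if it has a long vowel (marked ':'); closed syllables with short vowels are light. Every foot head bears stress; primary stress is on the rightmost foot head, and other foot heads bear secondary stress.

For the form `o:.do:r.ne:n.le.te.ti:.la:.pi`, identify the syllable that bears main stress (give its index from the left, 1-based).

Weights: 1 o: H, 2 do:r H, 3 ne:n H, 4 le L, 5 te L, 6 ti: H, 7 la: H, 8 pi L.
Parse right to left (heavy = foot alone; LL = one foot; stranded L unfooted): (ˈo:) (ˈdo:r) (ˈne:n) (le.ˈte) (ˈti:) (ˈla:) pi.
Foot heads: 1, 2, 3, 5, 6, 7.
Primary stress on the rightmost head = syllable 7.
Primary stress: syllable 7 → o:.do:r.ne:n.le.te.ti:.ˈla:.pi.

7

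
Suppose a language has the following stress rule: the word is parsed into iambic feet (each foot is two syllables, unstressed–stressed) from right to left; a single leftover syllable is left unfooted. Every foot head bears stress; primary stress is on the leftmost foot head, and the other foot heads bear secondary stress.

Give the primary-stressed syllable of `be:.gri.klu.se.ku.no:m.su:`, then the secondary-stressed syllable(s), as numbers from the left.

primary 3, secondary 5, 7

Parse right to left into iambic (σˈσ) feet: be: (gri.ˈklu) (se.ˈku) (no:m.ˈsu:). Syllable 1 is left unfooted.
Foot heads (stressed positions): 3, 5, 7.
End Rule Leftmost: primary stress on the leftmost head = syllable 3.
Secondary stress on 5, 7: be:.gri.ˈklu.se.ˌku.no:m.ˌsu:.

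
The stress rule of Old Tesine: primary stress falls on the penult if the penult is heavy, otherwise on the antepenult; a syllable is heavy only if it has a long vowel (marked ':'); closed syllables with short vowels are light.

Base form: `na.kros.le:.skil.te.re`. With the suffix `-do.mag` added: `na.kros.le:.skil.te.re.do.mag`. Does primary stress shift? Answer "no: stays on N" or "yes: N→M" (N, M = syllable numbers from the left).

Base `na.kros.le:.skil.te.re` (6 syllables):
  Weights: 4 skil L, 5 te L, 6 re L.
  The penult (syllable 5, te) is light, so stress falls on the antepenult (syllable 4, skil).
  → primary stress on syllable 4.
Suffixed `na.kros.le:.skil.te.re.do.mag` (8 syllables):
  Weights: 6 re L, 7 do L, 8 mag L.
  The penult (syllable 7, do) is light, so stress falls on the antepenult (syllable 6, re).
  → primary stress on syllable 6.

yes: 4→6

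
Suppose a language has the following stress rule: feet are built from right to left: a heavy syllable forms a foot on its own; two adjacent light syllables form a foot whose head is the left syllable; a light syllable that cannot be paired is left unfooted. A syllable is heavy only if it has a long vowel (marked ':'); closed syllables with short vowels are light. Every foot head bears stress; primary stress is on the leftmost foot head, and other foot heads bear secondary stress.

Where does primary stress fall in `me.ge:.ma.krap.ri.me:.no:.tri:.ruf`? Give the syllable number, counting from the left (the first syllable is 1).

Weights: 1 me L, 2 ge: H, 3 ma L, 4 krap L, 5 ri L, 6 me: H, 7 no: H, 8 tri: H, 9 ruf L.
Parse right to left (heavy = foot alone; LL = one foot; stranded L unfooted): me (ˈge:) ma (ˈkrap.ri) (ˈme:) (ˈno:) (ˈtri:) ruf.
Foot heads: 2, 4, 6, 7, 8.
Primary stress on the leftmost head = syllable 2.
Primary stress: syllable 2 → me.ˈge:.ma.krap.ri.me:.no:.tri:.ruf.

2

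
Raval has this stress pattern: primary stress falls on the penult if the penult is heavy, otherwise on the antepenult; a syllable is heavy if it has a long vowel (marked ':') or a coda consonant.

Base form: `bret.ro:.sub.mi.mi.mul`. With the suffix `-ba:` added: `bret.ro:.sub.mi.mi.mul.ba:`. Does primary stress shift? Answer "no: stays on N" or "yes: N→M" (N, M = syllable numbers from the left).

Base `bret.ro:.sub.mi.mi.mul` (6 syllables):
  Weights: 4 mi L, 5 mi L, 6 mul H.
  The penult (syllable 5, mi) is light, so stress falls on the antepenult (syllable 4, mi).
  → primary stress on syllable 4.
Suffixed `bret.ro:.sub.mi.mi.mul.ba:` (7 syllables):
  Weights: 5 mi L, 6 mul H, 7 ba: H.
  The penult (syllable 6, mul) is heavy, so it takes stress.
  → primary stress on syllable 6.

yes: 4→6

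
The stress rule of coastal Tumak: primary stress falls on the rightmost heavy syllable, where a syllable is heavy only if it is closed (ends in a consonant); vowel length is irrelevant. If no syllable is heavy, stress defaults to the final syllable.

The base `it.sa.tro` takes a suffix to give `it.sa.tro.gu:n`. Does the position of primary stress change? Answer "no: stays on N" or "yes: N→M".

yes: 1→4

Base `it.sa.tro` (3 syllables):
  Weights: 1 it H, 2 sa L, 3 tro L.
  Heavy syllables in the domain: 1. The rightmost is syllable 1 (it).
  → primary stress on syllable 1.
Suffixed `it.sa.tro.gu:n` (4 syllables):
  Weights: 1 it H, 2 sa L, 3 tro L, 4 gu:n H.
  Heavy syllables in the domain: 1, 4. The rightmost is syllable 4 (gu:n).
  → primary stress on syllable 4.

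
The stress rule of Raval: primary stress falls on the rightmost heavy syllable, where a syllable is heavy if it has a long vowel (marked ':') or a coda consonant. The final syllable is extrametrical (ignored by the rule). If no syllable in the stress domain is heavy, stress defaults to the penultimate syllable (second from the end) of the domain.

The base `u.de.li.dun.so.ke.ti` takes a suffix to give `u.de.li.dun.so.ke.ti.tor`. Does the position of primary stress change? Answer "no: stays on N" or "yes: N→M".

Base `u.de.li.dun.so.ke.ti` (7 syllables):
  The final syllable (7, ti) is extrametrical; the stress domain is syllables 1–6.
  Weights: 1 u L, 2 de L, 3 li L, 4 dun H, 5 so L, 6 ke L.
  Heavy syllables in the domain: 4. The rightmost is syllable 4 (dun).
  → primary stress on syllable 4.
Suffixed `u.de.li.dun.so.ke.ti.tor` (8 syllables):
  The final syllable (8, tor) is extrametrical; the stress domain is syllables 1–7.
  Weights: 1 u L, 2 de L, 3 li L, 4 dun H, 5 so L, 6 ke L, 7 ti L.
  Heavy syllables in the domain: 4. The rightmost is syllable 4 (dun).
  → primary stress on syllable 4.

no: stays on 4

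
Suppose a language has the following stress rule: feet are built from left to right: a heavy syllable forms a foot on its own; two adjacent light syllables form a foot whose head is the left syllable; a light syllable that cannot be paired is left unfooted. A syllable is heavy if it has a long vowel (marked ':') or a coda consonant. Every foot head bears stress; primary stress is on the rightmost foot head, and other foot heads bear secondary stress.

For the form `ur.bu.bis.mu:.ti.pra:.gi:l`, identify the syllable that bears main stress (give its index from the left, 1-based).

7

Weights: 1 ur H, 2 bu L, 3 bis H, 4 mu: H, 5 ti L, 6 pra: H, 7 gi:l H.
Parse left to right (heavy = foot alone; LL = one foot; stranded L unfooted): (ˈur) bu (ˈbis) (ˈmu:) ti (ˈpra:) (ˈgi:l).
Foot heads: 1, 3, 4, 6, 7.
Primary stress on the rightmost head = syllable 7.
Primary stress: syllable 7 → ur.bu.bis.mu:.ti.pra:.ˈgi:l.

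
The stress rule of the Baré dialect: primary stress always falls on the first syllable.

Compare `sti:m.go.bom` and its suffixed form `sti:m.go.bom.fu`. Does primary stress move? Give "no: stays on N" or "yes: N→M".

no: stays on 1

Base `sti:m.go.bom` (3 syllables):
  The word has 3 syllables; the first syllable is syllable 1 (sti:m).
  → primary stress on syllable 1.
Suffixed `sti:m.go.bom.fu` (4 syllables):
  The word has 4 syllables; the first syllable is syllable 1 (sti:m).
  → primary stress on syllable 1.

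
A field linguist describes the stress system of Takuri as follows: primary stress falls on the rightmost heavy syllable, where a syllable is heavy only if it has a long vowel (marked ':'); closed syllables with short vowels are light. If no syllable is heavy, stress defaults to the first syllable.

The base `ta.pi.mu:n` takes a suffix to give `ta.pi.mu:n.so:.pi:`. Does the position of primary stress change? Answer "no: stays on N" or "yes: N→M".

Base `ta.pi.mu:n` (3 syllables):
  Weights: 1 ta L, 2 pi L, 3 mu:n H.
  Heavy syllables in the domain: 3. The rightmost is syllable 3 (mu:n).
  → primary stress on syllable 3.
Suffixed `ta.pi.mu:n.so:.pi:` (5 syllables):
  Weights: 1 ta L, 2 pi L, 3 mu:n H, 4 so: H, 5 pi: H.
  Heavy syllables in the domain: 3, 4, 5. The rightmost is syllable 5 (pi:).
  → primary stress on syllable 5.

yes: 3→5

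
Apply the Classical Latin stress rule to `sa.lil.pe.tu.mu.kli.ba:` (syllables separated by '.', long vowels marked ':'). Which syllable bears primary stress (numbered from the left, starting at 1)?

Classical Latin: stress the penult if heavy (long vowel or closed), else the antepenult.
Weights: 5 mu L, 6 kli L, 7 ba: H.
The penult (syllable 6, kli) is light, so stress falls on the antepenult (syllable 5, mu).
Stress on syllable 5: sa.lil.pe.tu.ˈmu.kli.ba:.

5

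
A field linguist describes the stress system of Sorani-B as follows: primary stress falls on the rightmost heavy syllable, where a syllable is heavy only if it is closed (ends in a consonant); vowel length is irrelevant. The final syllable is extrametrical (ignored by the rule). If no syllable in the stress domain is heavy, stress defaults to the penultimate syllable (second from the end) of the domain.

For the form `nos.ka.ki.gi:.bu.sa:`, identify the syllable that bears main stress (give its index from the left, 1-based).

The final syllable (6, sa:) is extrametrical; the stress domain is syllables 1–5.
Weights: 1 nos H, 2 ka L, 3 ki L, 4 gi: L, 5 bu L.
Heavy syllables in the domain: 1. The rightmost is syllable 1 (nos).
Primary stress: syllable 1 → ˈnos.ka.ki.gi:.bu.sa:.

1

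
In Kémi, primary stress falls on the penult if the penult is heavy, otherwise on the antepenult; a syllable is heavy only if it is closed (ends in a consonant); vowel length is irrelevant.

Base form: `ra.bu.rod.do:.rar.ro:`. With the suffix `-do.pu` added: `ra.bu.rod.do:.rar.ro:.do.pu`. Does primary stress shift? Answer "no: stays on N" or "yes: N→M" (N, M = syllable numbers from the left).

yes: 5→6

Base `ra.bu.rod.do:.rar.ro:` (6 syllables):
  Weights: 4 do: L, 5 rar H, 6 ro: L.
  The penult (syllable 5, rar) is heavy, so it takes stress.
  → primary stress on syllable 5.
Suffixed `ra.bu.rod.do:.rar.ro:.do.pu` (8 syllables):
  Weights: 6 ro: L, 7 do L, 8 pu L.
  The penult (syllable 7, do) is light, so stress falls on the antepenult (syllable 6, ro:).
  → primary stress on syllable 6.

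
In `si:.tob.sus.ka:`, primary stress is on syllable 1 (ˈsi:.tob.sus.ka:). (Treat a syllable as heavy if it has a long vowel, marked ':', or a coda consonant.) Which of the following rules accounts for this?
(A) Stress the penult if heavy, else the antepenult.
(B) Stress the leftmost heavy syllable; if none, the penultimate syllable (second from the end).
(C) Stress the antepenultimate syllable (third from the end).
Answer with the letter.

B

Rule A → syllable 3 (observed: 1).
Rule B → syllable 1 ✓.
Rule C → syllable 2 (observed: 1).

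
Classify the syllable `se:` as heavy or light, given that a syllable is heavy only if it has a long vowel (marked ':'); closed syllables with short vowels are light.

heavy

`se:`: long vowel, open (no coda). Long vowel → heavy.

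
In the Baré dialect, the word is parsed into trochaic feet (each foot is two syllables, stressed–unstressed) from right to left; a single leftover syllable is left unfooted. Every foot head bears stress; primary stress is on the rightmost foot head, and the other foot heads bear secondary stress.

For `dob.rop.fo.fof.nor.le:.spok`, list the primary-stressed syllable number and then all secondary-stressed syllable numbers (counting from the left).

Parse right to left into trochaic (ˈσσ) feet: dob (ˈrop.fo) (ˈfof.nor) (ˈle:.spok). Syllable 1 is left unfooted.
Foot heads (stressed positions): 2, 4, 6.
End Rule Rightmost: primary stress on the rightmost head = syllable 6.
Secondary stress on 2, 4: dob.ˌrop.fo.ˌfof.nor.ˈle:.spok.

primary 6, secondary 2, 4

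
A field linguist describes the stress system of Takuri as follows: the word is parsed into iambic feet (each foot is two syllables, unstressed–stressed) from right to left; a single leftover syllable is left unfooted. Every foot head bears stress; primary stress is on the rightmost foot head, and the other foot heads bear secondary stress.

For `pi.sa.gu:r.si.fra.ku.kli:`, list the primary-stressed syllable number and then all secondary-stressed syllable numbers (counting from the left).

primary 7, secondary 3, 5

Parse right to left into iambic (σˈσ) feet: pi (sa.ˈgu:r) (si.ˈfra) (ku.ˈkli:). Syllable 1 is left unfooted.
Foot heads (stressed positions): 3, 5, 7.
End Rule Rightmost: primary stress on the rightmost head = syllable 7.
Secondary stress on 3, 5: pi.sa.ˌgu:r.si.ˌfra.ku.ˈkli:.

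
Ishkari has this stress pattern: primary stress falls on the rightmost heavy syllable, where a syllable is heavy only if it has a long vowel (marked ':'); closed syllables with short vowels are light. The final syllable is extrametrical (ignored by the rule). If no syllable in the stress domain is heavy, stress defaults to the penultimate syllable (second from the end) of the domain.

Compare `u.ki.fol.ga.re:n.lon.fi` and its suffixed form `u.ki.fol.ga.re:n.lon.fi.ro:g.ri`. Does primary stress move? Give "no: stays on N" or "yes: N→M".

yes: 5→8

Base `u.ki.fol.ga.re:n.lon.fi` (7 syllables):
  The final syllable (7, fi) is extrametrical; the stress domain is syllables 1–6.
  Weights: 1 u L, 2 ki L, 3 fol L, 4 ga L, 5 re:n H, 6 lon L.
  Heavy syllables in the domain: 5. The rightmost is syllable 5 (re:n).
  → primary stress on syllable 5.
Suffixed `u.ki.fol.ga.re:n.lon.fi.ro:g.ri` (9 syllables):
  The final syllable (9, ri) is extrametrical; the stress domain is syllables 1–8.
  Weights: 1 u L, 2 ki L, 3 fol L, 4 ga L, 5 re:n H, 6 lon L, 7 fi L, 8 ro:g H.
  Heavy syllables in the domain: 5, 8. The rightmost is syllable 8 (ro:g).
  → primary stress on syllable 8.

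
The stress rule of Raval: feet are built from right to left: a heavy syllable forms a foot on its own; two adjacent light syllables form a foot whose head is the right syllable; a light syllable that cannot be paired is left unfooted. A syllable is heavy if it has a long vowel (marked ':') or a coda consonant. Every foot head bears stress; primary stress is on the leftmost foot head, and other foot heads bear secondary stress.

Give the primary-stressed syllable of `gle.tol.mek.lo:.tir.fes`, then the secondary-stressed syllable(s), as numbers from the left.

Weights: 1 gle L, 2 tol H, 3 mek H, 4 lo: H, 5 tir H, 6 fes H.
Parse right to left (heavy = foot alone; LL = one foot; stranded L unfooted): gle (ˈtol) (ˈmek) (ˈlo:) (ˈtir) (ˈfes).
Foot heads: 2, 3, 4, 5, 6.
Primary stress on the leftmost head = syllable 2.
Secondary stress on 3, 4, 5, 6: gle.ˈtol.ˌmek.ˌlo:.ˌtir.ˌfes.

primary 2, secondary 3, 4, 5, 6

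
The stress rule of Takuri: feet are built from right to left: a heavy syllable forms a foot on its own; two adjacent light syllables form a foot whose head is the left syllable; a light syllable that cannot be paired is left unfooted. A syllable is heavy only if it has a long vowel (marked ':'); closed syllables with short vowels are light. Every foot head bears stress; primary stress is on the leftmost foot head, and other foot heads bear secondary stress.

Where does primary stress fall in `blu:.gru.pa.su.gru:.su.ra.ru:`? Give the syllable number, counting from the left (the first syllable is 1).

Weights: 1 blu: H, 2 gru L, 3 pa L, 4 su L, 5 gru: H, 6 su L, 7 ra L, 8 ru: H.
Parse right to left (heavy = foot alone; LL = one foot; stranded L unfooted): (ˈblu:) gru (ˈpa.su) (ˈgru:) (ˈsu.ra) (ˈru:).
Foot heads: 1, 3, 5, 6, 8.
Primary stress on the leftmost head = syllable 1.
Primary stress: syllable 1 → ˈblu:.gru.pa.su.gru:.su.ra.ru:.

1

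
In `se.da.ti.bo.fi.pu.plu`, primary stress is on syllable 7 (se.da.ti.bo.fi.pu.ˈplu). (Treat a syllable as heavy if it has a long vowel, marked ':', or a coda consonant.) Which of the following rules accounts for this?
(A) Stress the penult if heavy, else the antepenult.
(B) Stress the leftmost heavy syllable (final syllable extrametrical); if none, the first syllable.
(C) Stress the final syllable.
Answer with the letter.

Rule A → syllable 5 (observed: 7).
Rule B → syllable 1 (observed: 7).
Rule C → syllable 7 ✓.

C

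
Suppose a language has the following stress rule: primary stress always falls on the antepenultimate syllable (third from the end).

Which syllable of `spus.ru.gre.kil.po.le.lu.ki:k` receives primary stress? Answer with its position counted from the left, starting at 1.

6

The word has 8 syllables; the antepenultimate syllable (third from the end) is syllable 6 (le).
Primary stress: syllable 6 → spus.ru.gre.kil.po.ˈle.lu.ki:k.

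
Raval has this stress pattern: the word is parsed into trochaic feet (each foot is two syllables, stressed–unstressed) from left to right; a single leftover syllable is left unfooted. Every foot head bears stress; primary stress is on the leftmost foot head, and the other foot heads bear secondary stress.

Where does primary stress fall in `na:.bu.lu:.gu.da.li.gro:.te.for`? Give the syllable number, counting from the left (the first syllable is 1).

1

Parse left to right into trochaic (ˈσσ) feet: (ˈna:.bu) (ˈlu:.gu) (ˈda.li) (ˈgro:.te) for. Syllable 9 is left unfooted.
Foot heads (stressed positions): 1, 3, 5, 7.
End Rule Leftmost: primary stress on the leftmost head = syllable 1.
Primary stress: syllable 1 → ˈna:.bu.lu:.gu.da.li.gro:.te.for.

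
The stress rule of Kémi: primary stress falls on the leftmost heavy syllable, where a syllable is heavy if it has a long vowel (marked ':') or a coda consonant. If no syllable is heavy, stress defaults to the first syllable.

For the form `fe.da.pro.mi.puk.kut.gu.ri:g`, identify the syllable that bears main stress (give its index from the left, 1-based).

5

Weights: 1 fe L, 2 da L, 3 pro L, 4 mi L, 5 puk H, 6 kut H, 7 gu L, 8 ri:g H.
Heavy syllables in the domain: 5, 6, 8. The leftmost is syllable 5 (puk).
Primary stress: syllable 5 → fe.da.pro.mi.ˈpuk.kut.gu.ri:g.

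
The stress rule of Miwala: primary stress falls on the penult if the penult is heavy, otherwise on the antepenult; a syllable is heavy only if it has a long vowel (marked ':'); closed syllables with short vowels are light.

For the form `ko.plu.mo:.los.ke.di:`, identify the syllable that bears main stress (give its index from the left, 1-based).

Weights: 4 los L, 5 ke L, 6 di: H.
The penult (syllable 5, ke) is light, so stress falls on the antepenult (syllable 4, los).
Primary stress: syllable 4 → ko.plu.mo:.ˈlos.ke.di:.

4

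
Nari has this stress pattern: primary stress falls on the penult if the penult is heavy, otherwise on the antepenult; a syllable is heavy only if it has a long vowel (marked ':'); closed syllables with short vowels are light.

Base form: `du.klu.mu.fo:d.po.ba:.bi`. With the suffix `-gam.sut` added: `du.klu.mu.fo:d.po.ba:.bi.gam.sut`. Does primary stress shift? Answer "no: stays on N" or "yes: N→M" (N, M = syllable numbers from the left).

Base `du.klu.mu.fo:d.po.ba:.bi` (7 syllables):
  Weights: 5 po L, 6 ba: H, 7 bi L.
  The penult (syllable 6, ba:) is heavy, so it takes stress.
  → primary stress on syllable 6.
Suffixed `du.klu.mu.fo:d.po.ba:.bi.gam.sut` (9 syllables):
  Weights: 7 bi L, 8 gam L, 9 sut L.
  The penult (syllable 8, gam) is light, so stress falls on the antepenult (syllable 7, bi).
  → primary stress on syllable 7.

yes: 6→7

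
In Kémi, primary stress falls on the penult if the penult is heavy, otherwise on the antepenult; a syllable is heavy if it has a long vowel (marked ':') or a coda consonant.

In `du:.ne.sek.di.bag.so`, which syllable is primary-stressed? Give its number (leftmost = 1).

Weights: 4 di L, 5 bag H, 6 so L.
The penult (syllable 5, bag) is heavy, so it takes stress.
Primary stress: syllable 5 → du:.ne.sek.di.ˈbag.so.

5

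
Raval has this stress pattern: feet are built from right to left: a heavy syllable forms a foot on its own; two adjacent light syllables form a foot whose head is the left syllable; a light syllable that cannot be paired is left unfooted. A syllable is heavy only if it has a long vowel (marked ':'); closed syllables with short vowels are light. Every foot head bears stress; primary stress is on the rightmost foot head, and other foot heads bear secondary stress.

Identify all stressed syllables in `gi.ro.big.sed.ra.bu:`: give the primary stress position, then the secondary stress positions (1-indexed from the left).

primary 6, secondary 2, 4

Weights: 1 gi L, 2 ro L, 3 big L, 4 sed L, 5 ra L, 6 bu: H.
Parse right to left (heavy = foot alone; LL = one foot; stranded L unfooted): gi (ˈro.big) (ˈsed.ra) (ˈbu:).
Foot heads: 2, 4, 6.
Primary stress on the rightmost head = syllable 6.
Secondary stress on 2, 4: gi.ˌro.big.ˌsed.ra.ˈbu:.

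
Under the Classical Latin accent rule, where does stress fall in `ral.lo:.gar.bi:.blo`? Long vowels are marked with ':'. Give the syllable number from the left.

4

Classical Latin: stress the penult if heavy (long vowel or closed), else the antepenult.
Weights: 3 gar H, 4 bi: H, 5 blo L.
The penult (syllable 4, bi:) is heavy, so it takes stress.
Stress on syllable 4: ral.lo:.gar.ˈbi:.blo.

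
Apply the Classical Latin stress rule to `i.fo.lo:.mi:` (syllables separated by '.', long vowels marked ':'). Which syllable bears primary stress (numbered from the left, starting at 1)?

Classical Latin: stress the penult if heavy (long vowel or closed), else the antepenult.
Weights: 2 fo L, 3 lo: H, 4 mi: H.
The penult (syllable 3, lo:) is heavy, so it takes stress.
Stress on syllable 3: i.fo.ˈlo:.mi:.

3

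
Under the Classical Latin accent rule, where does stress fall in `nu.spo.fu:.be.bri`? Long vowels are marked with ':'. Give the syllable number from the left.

3

Classical Latin: stress the penult if heavy (long vowel or closed), else the antepenult.
Weights: 3 fu: H, 4 be L, 5 bri L.
The penult (syllable 4, be) is light, so stress falls on the antepenult (syllable 3, fu:).
Stress on syllable 3: nu.spo.ˈfu:.be.bri.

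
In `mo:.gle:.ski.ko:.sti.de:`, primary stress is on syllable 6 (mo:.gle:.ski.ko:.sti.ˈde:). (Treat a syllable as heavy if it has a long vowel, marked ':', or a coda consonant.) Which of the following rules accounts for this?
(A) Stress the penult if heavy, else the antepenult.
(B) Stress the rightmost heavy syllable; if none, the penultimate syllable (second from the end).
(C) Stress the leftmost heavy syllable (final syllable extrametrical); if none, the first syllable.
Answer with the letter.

B

Rule A → syllable 4 (observed: 6).
Rule B → syllable 6 ✓.
Rule C → syllable 1 (observed: 6).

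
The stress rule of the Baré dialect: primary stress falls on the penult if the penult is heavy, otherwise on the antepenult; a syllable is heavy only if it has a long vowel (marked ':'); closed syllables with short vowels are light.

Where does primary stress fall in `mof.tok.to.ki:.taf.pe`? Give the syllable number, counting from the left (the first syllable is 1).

4

Weights: 4 ki: H, 5 taf L, 6 pe L.
The penult (syllable 5, taf) is light, so stress falls on the antepenult (syllable 4, ki:).
Primary stress: syllable 4 → mof.tok.to.ˈki:.taf.pe.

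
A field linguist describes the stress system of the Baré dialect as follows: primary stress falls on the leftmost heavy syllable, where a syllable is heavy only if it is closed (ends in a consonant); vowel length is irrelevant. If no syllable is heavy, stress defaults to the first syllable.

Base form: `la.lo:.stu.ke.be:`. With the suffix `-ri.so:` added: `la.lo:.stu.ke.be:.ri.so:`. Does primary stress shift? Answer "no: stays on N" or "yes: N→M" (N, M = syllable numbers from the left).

Base `la.lo:.stu.ke.be:` (5 syllables):
  Weights: 1 la L, 2 lo: L, 3 stu L, 4 ke L, 5 be: L.
  No heavy syllable in the domain; default to the first syllable = syllable 1.
  → primary stress on syllable 1.
Suffixed `la.lo:.stu.ke.be:.ri.so:` (7 syllables):
  Weights: 1 la L, 2 lo: L, 3 stu L, 4 ke L, 5 be: L, 6 ri L, 7 so: L.
  No heavy syllable in the domain; default to the first syllable = syllable 1.
  → primary stress on syllable 1.

no: stays on 1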